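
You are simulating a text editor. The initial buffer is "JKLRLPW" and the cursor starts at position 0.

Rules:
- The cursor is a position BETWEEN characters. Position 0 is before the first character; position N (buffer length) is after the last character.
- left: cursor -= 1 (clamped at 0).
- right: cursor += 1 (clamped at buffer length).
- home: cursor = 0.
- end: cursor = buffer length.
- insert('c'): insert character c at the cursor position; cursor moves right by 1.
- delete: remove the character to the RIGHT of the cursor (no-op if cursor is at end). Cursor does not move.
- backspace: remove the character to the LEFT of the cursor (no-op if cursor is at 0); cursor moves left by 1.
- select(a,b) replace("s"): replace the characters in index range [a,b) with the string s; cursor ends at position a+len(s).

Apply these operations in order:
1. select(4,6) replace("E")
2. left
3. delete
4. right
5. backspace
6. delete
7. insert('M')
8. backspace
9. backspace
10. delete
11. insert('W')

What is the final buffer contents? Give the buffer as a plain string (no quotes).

Answer: JKLW

Derivation:
After op 1 (select(4,6) replace("E")): buf='JKLREW' cursor=5
After op 2 (left): buf='JKLREW' cursor=4
After op 3 (delete): buf='JKLRW' cursor=4
After op 4 (right): buf='JKLRW' cursor=5
After op 5 (backspace): buf='JKLR' cursor=4
After op 6 (delete): buf='JKLR' cursor=4
After op 7 (insert('M')): buf='JKLRM' cursor=5
After op 8 (backspace): buf='JKLR' cursor=4
After op 9 (backspace): buf='JKL' cursor=3
After op 10 (delete): buf='JKL' cursor=3
After op 11 (insert('W')): buf='JKLW' cursor=4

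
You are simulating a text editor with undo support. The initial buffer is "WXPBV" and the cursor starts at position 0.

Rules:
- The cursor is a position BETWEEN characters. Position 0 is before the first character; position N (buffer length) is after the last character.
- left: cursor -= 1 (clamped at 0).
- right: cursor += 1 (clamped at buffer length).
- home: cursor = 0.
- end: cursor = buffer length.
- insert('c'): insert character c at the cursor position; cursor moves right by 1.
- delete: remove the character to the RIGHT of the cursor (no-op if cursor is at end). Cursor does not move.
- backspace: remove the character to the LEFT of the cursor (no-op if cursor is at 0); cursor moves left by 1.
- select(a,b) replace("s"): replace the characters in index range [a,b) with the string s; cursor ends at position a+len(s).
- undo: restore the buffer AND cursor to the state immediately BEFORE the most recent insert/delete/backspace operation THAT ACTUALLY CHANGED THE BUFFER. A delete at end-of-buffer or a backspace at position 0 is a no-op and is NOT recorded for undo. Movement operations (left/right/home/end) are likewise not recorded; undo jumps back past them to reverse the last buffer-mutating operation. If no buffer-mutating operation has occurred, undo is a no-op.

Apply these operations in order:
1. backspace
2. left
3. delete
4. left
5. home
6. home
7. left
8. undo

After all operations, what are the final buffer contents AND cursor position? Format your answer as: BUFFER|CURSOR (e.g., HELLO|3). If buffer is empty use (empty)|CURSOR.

Answer: WXPBV|0

Derivation:
After op 1 (backspace): buf='WXPBV' cursor=0
After op 2 (left): buf='WXPBV' cursor=0
After op 3 (delete): buf='XPBV' cursor=0
After op 4 (left): buf='XPBV' cursor=0
After op 5 (home): buf='XPBV' cursor=0
After op 6 (home): buf='XPBV' cursor=0
After op 7 (left): buf='XPBV' cursor=0
After op 8 (undo): buf='WXPBV' cursor=0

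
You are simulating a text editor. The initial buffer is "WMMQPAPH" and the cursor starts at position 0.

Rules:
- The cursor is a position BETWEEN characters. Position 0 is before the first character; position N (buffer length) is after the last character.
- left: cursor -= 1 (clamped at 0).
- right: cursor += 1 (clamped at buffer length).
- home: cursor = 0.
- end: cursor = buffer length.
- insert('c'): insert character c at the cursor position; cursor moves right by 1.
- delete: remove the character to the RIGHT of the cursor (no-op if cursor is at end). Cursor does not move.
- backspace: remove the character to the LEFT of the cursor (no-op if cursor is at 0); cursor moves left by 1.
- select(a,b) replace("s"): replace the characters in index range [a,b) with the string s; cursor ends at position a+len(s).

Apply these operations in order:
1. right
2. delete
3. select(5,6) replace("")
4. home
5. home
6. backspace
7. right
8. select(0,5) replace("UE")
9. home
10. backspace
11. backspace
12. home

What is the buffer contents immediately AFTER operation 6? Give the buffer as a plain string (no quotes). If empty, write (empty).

After op 1 (right): buf='WMMQPAPH' cursor=1
After op 2 (delete): buf='WMQPAPH' cursor=1
After op 3 (select(5,6) replace("")): buf='WMQPAH' cursor=5
After op 4 (home): buf='WMQPAH' cursor=0
After op 5 (home): buf='WMQPAH' cursor=0
After op 6 (backspace): buf='WMQPAH' cursor=0

Answer: WMQPAH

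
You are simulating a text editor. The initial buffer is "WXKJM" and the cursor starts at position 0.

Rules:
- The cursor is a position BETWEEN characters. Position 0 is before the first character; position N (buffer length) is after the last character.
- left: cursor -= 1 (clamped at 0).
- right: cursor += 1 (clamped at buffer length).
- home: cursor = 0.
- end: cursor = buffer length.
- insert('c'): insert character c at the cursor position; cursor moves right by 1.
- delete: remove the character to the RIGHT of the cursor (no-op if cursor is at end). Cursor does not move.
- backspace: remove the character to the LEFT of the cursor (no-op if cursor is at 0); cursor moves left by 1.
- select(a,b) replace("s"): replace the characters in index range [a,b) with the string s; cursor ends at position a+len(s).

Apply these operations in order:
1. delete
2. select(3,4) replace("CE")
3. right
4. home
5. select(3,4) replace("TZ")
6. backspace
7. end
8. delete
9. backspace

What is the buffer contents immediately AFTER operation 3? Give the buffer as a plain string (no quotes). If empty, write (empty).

After op 1 (delete): buf='XKJM' cursor=0
After op 2 (select(3,4) replace("CE")): buf='XKJCE' cursor=5
After op 3 (right): buf='XKJCE' cursor=5

Answer: XKJCE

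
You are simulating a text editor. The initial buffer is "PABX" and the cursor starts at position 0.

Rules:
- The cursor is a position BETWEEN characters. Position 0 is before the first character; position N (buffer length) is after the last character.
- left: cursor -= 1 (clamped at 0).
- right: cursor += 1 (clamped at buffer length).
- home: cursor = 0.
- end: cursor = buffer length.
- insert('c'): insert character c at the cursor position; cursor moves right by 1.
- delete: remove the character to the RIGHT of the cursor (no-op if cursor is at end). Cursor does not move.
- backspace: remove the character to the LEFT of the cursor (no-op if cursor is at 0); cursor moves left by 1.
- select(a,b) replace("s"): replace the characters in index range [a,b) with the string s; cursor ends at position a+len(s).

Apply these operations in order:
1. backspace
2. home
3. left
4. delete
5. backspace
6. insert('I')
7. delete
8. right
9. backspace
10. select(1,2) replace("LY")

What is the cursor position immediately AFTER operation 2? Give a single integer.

After op 1 (backspace): buf='PABX' cursor=0
After op 2 (home): buf='PABX' cursor=0

Answer: 0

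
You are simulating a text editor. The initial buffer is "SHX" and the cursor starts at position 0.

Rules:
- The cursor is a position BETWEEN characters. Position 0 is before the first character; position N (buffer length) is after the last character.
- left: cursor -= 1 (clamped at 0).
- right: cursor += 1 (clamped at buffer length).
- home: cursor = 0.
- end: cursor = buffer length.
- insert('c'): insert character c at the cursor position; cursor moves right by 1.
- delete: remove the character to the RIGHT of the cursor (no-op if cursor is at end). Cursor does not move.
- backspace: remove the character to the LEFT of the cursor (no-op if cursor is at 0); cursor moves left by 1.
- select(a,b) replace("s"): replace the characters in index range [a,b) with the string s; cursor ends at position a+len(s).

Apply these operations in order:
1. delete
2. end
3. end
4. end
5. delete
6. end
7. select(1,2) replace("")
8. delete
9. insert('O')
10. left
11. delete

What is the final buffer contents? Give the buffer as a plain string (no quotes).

Answer: H

Derivation:
After op 1 (delete): buf='HX' cursor=0
After op 2 (end): buf='HX' cursor=2
After op 3 (end): buf='HX' cursor=2
After op 4 (end): buf='HX' cursor=2
After op 5 (delete): buf='HX' cursor=2
After op 6 (end): buf='HX' cursor=2
After op 7 (select(1,2) replace("")): buf='H' cursor=1
After op 8 (delete): buf='H' cursor=1
After op 9 (insert('O')): buf='HO' cursor=2
After op 10 (left): buf='HO' cursor=1
After op 11 (delete): buf='H' cursor=1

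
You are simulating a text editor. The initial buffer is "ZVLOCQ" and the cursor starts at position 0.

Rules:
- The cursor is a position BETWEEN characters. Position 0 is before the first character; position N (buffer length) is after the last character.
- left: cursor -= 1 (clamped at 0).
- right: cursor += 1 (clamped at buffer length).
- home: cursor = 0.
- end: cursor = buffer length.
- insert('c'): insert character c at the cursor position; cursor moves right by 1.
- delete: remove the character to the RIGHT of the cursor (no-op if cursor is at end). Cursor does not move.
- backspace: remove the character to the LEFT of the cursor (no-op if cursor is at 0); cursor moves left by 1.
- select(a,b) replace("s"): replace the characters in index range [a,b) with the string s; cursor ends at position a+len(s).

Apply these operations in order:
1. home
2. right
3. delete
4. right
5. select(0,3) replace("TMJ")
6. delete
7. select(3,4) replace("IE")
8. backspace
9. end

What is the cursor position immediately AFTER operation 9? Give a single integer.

After op 1 (home): buf='ZVLOCQ' cursor=0
After op 2 (right): buf='ZVLOCQ' cursor=1
After op 3 (delete): buf='ZLOCQ' cursor=1
After op 4 (right): buf='ZLOCQ' cursor=2
After op 5 (select(0,3) replace("TMJ")): buf='TMJCQ' cursor=3
After op 6 (delete): buf='TMJQ' cursor=3
After op 7 (select(3,4) replace("IE")): buf='TMJIE' cursor=5
After op 8 (backspace): buf='TMJI' cursor=4
After op 9 (end): buf='TMJI' cursor=4

Answer: 4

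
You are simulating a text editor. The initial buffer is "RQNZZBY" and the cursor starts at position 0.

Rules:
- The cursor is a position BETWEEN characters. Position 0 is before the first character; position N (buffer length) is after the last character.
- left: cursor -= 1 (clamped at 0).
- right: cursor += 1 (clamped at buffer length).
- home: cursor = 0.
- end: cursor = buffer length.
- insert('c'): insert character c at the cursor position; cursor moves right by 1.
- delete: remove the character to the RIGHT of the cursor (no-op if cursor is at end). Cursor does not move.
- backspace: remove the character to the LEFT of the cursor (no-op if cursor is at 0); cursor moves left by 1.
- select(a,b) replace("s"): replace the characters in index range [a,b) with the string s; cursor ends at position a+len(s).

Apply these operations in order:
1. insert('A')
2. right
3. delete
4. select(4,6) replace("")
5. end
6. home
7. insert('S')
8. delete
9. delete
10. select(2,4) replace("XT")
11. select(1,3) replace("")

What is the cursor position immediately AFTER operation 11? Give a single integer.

After op 1 (insert('A')): buf='ARQNZZBY' cursor=1
After op 2 (right): buf='ARQNZZBY' cursor=2
After op 3 (delete): buf='ARNZZBY' cursor=2
After op 4 (select(4,6) replace("")): buf='ARNZY' cursor=4
After op 5 (end): buf='ARNZY' cursor=5
After op 6 (home): buf='ARNZY' cursor=0
After op 7 (insert('S')): buf='SARNZY' cursor=1
After op 8 (delete): buf='SRNZY' cursor=1
After op 9 (delete): buf='SNZY' cursor=1
After op 10 (select(2,4) replace("XT")): buf='SNXT' cursor=4
After op 11 (select(1,3) replace("")): buf='ST' cursor=1

Answer: 1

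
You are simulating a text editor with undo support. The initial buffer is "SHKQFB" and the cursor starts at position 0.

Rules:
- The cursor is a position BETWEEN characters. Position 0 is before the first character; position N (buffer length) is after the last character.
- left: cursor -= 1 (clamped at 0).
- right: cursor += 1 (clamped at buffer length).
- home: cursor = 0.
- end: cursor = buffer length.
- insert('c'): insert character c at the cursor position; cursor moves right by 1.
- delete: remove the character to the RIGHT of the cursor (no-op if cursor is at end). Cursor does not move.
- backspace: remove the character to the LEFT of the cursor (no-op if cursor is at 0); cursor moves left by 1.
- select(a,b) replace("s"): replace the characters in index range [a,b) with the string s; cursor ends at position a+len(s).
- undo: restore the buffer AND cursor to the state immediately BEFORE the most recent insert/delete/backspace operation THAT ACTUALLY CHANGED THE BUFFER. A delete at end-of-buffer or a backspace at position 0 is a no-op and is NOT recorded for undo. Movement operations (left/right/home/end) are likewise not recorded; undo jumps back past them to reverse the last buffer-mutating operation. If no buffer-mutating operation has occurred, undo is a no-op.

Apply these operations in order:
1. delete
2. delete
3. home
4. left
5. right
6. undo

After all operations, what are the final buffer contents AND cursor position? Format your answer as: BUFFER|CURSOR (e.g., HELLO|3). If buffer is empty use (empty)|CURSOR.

Answer: HKQFB|0

Derivation:
After op 1 (delete): buf='HKQFB' cursor=0
After op 2 (delete): buf='KQFB' cursor=0
After op 3 (home): buf='KQFB' cursor=0
After op 4 (left): buf='KQFB' cursor=0
After op 5 (right): buf='KQFB' cursor=1
After op 6 (undo): buf='HKQFB' cursor=0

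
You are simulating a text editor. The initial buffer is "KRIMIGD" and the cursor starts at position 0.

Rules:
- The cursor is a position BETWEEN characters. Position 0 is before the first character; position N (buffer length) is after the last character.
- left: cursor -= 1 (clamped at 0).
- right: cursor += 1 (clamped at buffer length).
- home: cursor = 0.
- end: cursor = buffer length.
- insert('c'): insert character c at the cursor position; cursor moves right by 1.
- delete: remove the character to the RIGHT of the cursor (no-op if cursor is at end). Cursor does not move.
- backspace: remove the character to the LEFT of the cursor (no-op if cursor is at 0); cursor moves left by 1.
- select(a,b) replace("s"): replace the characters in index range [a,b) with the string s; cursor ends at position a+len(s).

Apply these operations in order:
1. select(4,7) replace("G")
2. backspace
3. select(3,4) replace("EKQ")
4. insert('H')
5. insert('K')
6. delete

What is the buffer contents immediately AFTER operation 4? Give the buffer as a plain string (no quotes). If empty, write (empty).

After op 1 (select(4,7) replace("G")): buf='KRIMG' cursor=5
After op 2 (backspace): buf='KRIM' cursor=4
After op 3 (select(3,4) replace("EKQ")): buf='KRIEKQ' cursor=6
After op 4 (insert('H')): buf='KRIEKQH' cursor=7

Answer: KRIEKQH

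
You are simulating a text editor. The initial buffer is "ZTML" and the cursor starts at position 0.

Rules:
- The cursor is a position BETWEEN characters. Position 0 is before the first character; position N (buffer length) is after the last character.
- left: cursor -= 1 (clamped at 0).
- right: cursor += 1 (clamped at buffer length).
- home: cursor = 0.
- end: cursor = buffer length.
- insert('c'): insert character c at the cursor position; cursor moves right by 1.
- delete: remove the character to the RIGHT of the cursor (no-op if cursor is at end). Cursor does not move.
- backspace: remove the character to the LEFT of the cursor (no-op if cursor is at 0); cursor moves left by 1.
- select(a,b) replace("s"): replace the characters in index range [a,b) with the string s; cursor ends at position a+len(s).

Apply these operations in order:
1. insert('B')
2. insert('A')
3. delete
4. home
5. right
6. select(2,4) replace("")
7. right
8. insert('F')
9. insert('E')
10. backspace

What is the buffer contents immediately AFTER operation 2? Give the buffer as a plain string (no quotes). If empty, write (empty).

After op 1 (insert('B')): buf='BZTML' cursor=1
After op 2 (insert('A')): buf='BAZTML' cursor=2

Answer: BAZTML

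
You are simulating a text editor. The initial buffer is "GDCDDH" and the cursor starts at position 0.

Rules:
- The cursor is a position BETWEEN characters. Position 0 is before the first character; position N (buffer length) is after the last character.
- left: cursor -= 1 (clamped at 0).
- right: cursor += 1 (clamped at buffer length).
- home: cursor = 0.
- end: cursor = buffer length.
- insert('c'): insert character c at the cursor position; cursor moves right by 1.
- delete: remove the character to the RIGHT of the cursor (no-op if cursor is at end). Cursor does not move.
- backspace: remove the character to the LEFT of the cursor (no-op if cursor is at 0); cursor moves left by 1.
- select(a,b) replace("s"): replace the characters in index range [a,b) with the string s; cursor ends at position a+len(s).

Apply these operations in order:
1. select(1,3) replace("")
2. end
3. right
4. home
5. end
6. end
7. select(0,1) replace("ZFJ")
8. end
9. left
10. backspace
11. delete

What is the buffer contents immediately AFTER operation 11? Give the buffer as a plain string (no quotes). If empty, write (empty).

Answer: ZFJD

Derivation:
After op 1 (select(1,3) replace("")): buf='GDDH' cursor=1
After op 2 (end): buf='GDDH' cursor=4
After op 3 (right): buf='GDDH' cursor=4
After op 4 (home): buf='GDDH' cursor=0
After op 5 (end): buf='GDDH' cursor=4
After op 6 (end): buf='GDDH' cursor=4
After op 7 (select(0,1) replace("ZFJ")): buf='ZFJDDH' cursor=3
After op 8 (end): buf='ZFJDDH' cursor=6
After op 9 (left): buf='ZFJDDH' cursor=5
After op 10 (backspace): buf='ZFJDH' cursor=4
After op 11 (delete): buf='ZFJD' cursor=4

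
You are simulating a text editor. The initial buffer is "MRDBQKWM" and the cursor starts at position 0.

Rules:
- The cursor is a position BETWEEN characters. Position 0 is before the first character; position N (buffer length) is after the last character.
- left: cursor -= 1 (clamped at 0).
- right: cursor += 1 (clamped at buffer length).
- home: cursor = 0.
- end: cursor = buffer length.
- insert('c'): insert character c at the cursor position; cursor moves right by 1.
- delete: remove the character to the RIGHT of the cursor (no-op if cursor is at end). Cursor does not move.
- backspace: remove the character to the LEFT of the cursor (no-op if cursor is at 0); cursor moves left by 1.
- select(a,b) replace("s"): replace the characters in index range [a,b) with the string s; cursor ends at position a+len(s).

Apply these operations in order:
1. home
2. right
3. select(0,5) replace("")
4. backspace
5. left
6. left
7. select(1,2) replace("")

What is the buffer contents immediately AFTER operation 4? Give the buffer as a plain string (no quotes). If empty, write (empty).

After op 1 (home): buf='MRDBQKWM' cursor=0
After op 2 (right): buf='MRDBQKWM' cursor=1
After op 3 (select(0,5) replace("")): buf='KWM' cursor=0
After op 4 (backspace): buf='KWM' cursor=0

Answer: KWM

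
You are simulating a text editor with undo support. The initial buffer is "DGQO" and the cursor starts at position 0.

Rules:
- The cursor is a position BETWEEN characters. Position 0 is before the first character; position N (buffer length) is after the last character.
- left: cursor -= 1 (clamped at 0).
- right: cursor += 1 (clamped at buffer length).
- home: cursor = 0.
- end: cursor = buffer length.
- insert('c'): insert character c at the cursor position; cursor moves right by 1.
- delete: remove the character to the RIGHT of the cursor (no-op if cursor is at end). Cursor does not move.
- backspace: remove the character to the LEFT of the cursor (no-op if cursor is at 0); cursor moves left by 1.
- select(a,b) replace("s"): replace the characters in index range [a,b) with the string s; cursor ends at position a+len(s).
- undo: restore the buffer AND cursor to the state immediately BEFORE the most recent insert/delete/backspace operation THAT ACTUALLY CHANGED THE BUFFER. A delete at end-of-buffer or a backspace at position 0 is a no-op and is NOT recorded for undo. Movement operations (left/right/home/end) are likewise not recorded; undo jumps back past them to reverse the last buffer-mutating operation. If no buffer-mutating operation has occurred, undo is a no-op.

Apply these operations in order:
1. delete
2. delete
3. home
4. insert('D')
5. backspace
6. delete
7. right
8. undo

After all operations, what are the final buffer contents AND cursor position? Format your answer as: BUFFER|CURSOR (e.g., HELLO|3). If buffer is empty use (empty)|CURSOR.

Answer: QO|0

Derivation:
After op 1 (delete): buf='GQO' cursor=0
After op 2 (delete): buf='QO' cursor=0
After op 3 (home): buf='QO' cursor=0
After op 4 (insert('D')): buf='DQO' cursor=1
After op 5 (backspace): buf='QO' cursor=0
After op 6 (delete): buf='O' cursor=0
After op 7 (right): buf='O' cursor=1
After op 8 (undo): buf='QO' cursor=0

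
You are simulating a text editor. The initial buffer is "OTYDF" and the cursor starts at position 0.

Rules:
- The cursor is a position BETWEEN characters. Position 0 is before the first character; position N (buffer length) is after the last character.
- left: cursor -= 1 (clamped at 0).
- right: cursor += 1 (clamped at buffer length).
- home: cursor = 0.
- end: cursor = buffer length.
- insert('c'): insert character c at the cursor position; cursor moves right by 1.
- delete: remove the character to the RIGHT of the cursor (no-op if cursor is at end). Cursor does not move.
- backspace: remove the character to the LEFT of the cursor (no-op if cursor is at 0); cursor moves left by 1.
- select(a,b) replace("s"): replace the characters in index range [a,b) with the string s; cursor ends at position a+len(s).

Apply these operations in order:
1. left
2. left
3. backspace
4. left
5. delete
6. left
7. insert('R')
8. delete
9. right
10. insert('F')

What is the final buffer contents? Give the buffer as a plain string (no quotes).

Answer: RYFDF

Derivation:
After op 1 (left): buf='OTYDF' cursor=0
After op 2 (left): buf='OTYDF' cursor=0
After op 3 (backspace): buf='OTYDF' cursor=0
After op 4 (left): buf='OTYDF' cursor=0
After op 5 (delete): buf='TYDF' cursor=0
After op 6 (left): buf='TYDF' cursor=0
After op 7 (insert('R')): buf='RTYDF' cursor=1
After op 8 (delete): buf='RYDF' cursor=1
After op 9 (right): buf='RYDF' cursor=2
After op 10 (insert('F')): buf='RYFDF' cursor=3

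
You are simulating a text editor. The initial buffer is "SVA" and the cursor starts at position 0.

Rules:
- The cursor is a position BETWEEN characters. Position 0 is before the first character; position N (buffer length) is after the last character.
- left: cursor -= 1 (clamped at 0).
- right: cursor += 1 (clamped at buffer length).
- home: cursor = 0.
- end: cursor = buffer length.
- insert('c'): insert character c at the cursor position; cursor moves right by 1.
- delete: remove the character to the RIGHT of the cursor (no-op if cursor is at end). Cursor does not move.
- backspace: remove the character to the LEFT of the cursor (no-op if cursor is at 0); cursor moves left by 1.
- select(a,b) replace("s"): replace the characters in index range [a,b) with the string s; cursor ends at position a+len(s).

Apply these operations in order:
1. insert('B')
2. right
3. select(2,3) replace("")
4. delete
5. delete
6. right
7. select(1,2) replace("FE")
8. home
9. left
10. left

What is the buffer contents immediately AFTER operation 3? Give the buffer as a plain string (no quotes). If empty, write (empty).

Answer: BSA

Derivation:
After op 1 (insert('B')): buf='BSVA' cursor=1
After op 2 (right): buf='BSVA' cursor=2
After op 3 (select(2,3) replace("")): buf='BSA' cursor=2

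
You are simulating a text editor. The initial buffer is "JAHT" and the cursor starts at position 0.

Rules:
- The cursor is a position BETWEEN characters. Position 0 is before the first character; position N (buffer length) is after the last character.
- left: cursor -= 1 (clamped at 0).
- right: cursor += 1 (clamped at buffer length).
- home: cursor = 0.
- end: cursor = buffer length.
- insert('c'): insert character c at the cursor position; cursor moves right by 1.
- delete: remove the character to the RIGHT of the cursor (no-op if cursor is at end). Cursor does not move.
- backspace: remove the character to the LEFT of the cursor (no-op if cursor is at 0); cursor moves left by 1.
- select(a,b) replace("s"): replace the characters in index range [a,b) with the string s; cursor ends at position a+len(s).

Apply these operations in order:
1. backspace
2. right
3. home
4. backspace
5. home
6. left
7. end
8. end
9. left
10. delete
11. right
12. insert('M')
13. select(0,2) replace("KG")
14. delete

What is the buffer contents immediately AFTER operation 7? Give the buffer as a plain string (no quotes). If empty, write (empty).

Answer: JAHT

Derivation:
After op 1 (backspace): buf='JAHT' cursor=0
After op 2 (right): buf='JAHT' cursor=1
After op 3 (home): buf='JAHT' cursor=0
After op 4 (backspace): buf='JAHT' cursor=0
After op 5 (home): buf='JAHT' cursor=0
After op 6 (left): buf='JAHT' cursor=0
After op 7 (end): buf='JAHT' cursor=4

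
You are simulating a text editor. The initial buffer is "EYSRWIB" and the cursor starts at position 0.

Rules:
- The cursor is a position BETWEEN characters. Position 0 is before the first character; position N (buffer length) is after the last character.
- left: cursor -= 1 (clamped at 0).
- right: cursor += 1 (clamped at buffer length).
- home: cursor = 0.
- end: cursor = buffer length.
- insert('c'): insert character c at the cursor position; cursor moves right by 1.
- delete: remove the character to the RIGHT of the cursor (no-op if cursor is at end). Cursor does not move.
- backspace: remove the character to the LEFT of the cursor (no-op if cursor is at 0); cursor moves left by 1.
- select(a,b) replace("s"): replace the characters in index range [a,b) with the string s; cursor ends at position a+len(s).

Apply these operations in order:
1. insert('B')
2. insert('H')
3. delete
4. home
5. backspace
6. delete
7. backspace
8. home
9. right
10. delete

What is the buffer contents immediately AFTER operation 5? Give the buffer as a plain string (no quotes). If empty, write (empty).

Answer: BHYSRWIB

Derivation:
After op 1 (insert('B')): buf='BEYSRWIB' cursor=1
After op 2 (insert('H')): buf='BHEYSRWIB' cursor=2
After op 3 (delete): buf='BHYSRWIB' cursor=2
After op 4 (home): buf='BHYSRWIB' cursor=0
After op 5 (backspace): buf='BHYSRWIB' cursor=0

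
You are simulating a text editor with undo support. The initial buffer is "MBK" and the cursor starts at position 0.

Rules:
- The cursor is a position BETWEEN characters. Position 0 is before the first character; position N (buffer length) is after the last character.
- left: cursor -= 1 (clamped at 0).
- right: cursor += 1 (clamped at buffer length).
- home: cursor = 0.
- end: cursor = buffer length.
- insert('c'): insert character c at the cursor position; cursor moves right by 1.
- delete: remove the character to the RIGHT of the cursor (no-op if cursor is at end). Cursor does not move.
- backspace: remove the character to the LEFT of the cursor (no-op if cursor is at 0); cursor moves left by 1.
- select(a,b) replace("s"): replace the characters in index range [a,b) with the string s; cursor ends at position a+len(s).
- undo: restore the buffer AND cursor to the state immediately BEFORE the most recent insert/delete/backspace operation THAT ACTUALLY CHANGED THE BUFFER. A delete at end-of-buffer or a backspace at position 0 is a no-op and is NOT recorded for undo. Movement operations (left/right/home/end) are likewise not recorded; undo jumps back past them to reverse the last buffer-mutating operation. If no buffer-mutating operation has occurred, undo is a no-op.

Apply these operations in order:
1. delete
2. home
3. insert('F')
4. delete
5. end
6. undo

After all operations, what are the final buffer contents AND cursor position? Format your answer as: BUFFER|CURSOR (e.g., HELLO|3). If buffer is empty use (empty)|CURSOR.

Answer: FBK|1

Derivation:
After op 1 (delete): buf='BK' cursor=0
After op 2 (home): buf='BK' cursor=0
After op 3 (insert('F')): buf='FBK' cursor=1
After op 4 (delete): buf='FK' cursor=1
After op 5 (end): buf='FK' cursor=2
After op 6 (undo): buf='FBK' cursor=1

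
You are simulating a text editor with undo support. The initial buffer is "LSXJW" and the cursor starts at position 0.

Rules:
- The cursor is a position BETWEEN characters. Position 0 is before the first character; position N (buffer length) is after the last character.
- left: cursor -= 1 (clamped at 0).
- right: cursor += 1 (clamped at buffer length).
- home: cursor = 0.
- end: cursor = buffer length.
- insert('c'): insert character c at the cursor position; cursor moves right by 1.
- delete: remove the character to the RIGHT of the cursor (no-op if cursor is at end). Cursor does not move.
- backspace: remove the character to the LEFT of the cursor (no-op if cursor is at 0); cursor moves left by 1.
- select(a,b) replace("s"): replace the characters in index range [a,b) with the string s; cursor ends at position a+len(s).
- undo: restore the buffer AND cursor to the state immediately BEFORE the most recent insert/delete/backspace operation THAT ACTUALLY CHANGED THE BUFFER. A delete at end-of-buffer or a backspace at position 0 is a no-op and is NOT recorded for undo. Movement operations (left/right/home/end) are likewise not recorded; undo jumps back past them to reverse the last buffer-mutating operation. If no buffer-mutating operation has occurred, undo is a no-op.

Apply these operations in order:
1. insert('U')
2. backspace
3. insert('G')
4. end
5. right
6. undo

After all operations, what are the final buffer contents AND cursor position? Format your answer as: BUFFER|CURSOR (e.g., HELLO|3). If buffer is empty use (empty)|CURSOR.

After op 1 (insert('U')): buf='ULSXJW' cursor=1
After op 2 (backspace): buf='LSXJW' cursor=0
After op 3 (insert('G')): buf='GLSXJW' cursor=1
After op 4 (end): buf='GLSXJW' cursor=6
After op 5 (right): buf='GLSXJW' cursor=6
After op 6 (undo): buf='LSXJW' cursor=0

Answer: LSXJW|0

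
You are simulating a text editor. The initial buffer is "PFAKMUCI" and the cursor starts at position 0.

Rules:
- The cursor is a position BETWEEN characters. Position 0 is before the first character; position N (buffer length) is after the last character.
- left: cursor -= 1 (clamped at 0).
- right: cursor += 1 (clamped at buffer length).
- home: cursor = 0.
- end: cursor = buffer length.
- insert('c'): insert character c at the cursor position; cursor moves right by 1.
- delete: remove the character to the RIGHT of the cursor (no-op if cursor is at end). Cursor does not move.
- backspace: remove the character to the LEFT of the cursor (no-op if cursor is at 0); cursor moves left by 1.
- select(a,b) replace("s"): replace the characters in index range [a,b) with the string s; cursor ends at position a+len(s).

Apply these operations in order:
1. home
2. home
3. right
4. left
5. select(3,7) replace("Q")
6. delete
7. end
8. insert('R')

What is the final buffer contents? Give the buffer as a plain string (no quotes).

Answer: PFAQR

Derivation:
After op 1 (home): buf='PFAKMUCI' cursor=0
After op 2 (home): buf='PFAKMUCI' cursor=0
After op 3 (right): buf='PFAKMUCI' cursor=1
After op 4 (left): buf='PFAKMUCI' cursor=0
After op 5 (select(3,7) replace("Q")): buf='PFAQI' cursor=4
After op 6 (delete): buf='PFAQ' cursor=4
After op 7 (end): buf='PFAQ' cursor=4
After op 8 (insert('R')): buf='PFAQR' cursor=5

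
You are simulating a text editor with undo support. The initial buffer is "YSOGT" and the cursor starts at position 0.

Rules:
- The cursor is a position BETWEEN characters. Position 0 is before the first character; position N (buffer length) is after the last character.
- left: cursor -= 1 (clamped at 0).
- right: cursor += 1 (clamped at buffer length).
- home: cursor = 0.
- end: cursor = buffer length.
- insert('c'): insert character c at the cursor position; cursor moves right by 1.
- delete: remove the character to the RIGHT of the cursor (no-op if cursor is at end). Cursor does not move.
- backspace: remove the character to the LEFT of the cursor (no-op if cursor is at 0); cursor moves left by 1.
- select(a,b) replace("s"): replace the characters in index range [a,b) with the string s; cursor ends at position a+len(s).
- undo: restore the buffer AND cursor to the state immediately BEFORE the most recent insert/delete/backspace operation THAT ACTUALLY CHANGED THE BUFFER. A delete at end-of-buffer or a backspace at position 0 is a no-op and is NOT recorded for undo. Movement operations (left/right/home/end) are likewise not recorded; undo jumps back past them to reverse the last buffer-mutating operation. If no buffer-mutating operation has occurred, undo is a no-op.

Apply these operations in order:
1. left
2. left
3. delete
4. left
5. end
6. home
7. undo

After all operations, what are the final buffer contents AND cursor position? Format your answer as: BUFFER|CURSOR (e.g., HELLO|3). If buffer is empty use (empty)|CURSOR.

After op 1 (left): buf='YSOGT' cursor=0
After op 2 (left): buf='YSOGT' cursor=0
After op 3 (delete): buf='SOGT' cursor=0
After op 4 (left): buf='SOGT' cursor=0
After op 5 (end): buf='SOGT' cursor=4
After op 6 (home): buf='SOGT' cursor=0
After op 7 (undo): buf='YSOGT' cursor=0

Answer: YSOGT|0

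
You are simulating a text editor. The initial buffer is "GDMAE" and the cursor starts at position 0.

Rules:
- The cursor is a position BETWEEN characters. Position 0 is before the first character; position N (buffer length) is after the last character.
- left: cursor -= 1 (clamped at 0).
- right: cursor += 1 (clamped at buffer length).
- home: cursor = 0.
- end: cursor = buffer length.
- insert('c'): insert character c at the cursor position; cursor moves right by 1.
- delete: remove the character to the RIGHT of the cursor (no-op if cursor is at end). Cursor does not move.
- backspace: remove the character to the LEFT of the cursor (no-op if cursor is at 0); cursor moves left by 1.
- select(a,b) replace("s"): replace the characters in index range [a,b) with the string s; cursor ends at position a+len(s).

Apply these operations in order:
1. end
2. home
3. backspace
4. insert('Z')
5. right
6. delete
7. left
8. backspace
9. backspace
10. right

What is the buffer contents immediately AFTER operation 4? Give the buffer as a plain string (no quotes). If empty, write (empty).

After op 1 (end): buf='GDMAE' cursor=5
After op 2 (home): buf='GDMAE' cursor=0
After op 3 (backspace): buf='GDMAE' cursor=0
After op 4 (insert('Z')): buf='ZGDMAE' cursor=1

Answer: ZGDMAE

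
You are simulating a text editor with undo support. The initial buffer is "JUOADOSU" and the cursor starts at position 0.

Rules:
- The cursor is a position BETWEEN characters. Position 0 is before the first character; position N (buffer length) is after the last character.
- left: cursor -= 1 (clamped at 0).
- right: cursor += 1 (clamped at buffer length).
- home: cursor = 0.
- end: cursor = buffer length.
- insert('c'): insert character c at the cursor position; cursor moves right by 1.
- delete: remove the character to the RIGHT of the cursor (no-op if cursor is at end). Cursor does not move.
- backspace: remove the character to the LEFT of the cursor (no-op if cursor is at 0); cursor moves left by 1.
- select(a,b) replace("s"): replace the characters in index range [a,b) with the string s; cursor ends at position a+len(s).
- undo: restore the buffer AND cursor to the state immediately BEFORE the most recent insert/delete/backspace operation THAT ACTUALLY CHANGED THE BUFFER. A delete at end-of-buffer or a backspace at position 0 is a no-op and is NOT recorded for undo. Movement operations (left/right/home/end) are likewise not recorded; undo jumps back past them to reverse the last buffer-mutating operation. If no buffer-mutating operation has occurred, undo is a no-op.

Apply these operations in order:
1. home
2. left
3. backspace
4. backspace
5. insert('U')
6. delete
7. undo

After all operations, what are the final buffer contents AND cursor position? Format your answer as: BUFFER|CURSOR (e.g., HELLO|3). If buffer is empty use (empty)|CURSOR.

After op 1 (home): buf='JUOADOSU' cursor=0
After op 2 (left): buf='JUOADOSU' cursor=0
After op 3 (backspace): buf='JUOADOSU' cursor=0
After op 4 (backspace): buf='JUOADOSU' cursor=0
After op 5 (insert('U')): buf='UJUOADOSU' cursor=1
After op 6 (delete): buf='UUOADOSU' cursor=1
After op 7 (undo): buf='UJUOADOSU' cursor=1

Answer: UJUOADOSU|1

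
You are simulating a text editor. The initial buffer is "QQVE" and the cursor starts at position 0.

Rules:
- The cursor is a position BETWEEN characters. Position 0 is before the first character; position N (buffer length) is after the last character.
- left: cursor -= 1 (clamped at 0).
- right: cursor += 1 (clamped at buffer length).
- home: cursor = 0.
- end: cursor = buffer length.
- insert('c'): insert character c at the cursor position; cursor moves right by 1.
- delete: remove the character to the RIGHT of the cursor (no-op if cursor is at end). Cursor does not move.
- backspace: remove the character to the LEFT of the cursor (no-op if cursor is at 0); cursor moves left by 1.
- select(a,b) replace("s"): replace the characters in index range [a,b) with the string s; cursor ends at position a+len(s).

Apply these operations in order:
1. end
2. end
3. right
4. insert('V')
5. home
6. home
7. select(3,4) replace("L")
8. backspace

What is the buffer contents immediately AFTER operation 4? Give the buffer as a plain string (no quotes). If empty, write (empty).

Answer: QQVEV

Derivation:
After op 1 (end): buf='QQVE' cursor=4
After op 2 (end): buf='QQVE' cursor=4
After op 3 (right): buf='QQVE' cursor=4
After op 4 (insert('V')): buf='QQVEV' cursor=5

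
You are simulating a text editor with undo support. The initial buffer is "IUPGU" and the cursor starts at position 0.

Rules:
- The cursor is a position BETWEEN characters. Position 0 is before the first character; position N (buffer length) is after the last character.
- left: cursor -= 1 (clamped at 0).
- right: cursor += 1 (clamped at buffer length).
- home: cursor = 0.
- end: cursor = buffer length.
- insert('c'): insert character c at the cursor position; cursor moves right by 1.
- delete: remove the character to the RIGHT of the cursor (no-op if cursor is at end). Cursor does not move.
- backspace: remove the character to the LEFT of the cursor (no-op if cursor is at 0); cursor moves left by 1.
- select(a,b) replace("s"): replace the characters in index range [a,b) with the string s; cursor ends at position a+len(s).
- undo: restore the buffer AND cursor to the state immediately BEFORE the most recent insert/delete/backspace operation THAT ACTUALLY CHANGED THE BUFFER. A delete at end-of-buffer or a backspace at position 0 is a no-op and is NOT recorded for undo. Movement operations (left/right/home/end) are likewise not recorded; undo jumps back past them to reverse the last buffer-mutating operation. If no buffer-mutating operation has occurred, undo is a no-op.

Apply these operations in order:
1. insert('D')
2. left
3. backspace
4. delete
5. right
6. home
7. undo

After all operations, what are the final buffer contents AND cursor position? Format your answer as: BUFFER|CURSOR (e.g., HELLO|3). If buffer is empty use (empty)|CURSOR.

After op 1 (insert('D')): buf='DIUPGU' cursor=1
After op 2 (left): buf='DIUPGU' cursor=0
After op 3 (backspace): buf='DIUPGU' cursor=0
After op 4 (delete): buf='IUPGU' cursor=0
After op 5 (right): buf='IUPGU' cursor=1
After op 6 (home): buf='IUPGU' cursor=0
After op 7 (undo): buf='DIUPGU' cursor=0

Answer: DIUPGU|0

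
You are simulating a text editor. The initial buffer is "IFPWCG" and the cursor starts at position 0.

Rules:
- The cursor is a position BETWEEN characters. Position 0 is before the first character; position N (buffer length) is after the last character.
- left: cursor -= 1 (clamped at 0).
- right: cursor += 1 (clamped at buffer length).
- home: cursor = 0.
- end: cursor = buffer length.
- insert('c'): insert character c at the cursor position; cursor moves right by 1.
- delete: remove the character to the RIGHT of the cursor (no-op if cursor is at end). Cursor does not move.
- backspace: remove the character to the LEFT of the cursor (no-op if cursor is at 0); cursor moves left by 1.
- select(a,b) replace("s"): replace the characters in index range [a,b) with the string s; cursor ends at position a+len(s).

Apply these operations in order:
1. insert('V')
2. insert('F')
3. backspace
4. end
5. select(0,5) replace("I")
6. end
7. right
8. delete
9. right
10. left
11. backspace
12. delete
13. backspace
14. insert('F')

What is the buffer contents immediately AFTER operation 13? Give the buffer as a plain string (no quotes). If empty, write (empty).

After op 1 (insert('V')): buf='VIFPWCG' cursor=1
After op 2 (insert('F')): buf='VFIFPWCG' cursor=2
After op 3 (backspace): buf='VIFPWCG' cursor=1
After op 4 (end): buf='VIFPWCG' cursor=7
After op 5 (select(0,5) replace("I")): buf='ICG' cursor=1
After op 6 (end): buf='ICG' cursor=3
After op 7 (right): buf='ICG' cursor=3
After op 8 (delete): buf='ICG' cursor=3
After op 9 (right): buf='ICG' cursor=3
After op 10 (left): buf='ICG' cursor=2
After op 11 (backspace): buf='IG' cursor=1
After op 12 (delete): buf='I' cursor=1
After op 13 (backspace): buf='(empty)' cursor=0

Answer: (empty)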